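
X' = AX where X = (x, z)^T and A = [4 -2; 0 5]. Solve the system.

x(t) = -C_1e^(4t) - 2C_2e^(5t), z(t) = C_2e^(5t)

Coefficient matrix A = [[4, -2], [0, 5]].
Characteristic polynomial det(A - λI) = λ^2 - 9λ + 20 = 0.
Eigenvalues λ = 4, 5.
For λ=4: (A-λI) row 1 is [0, -2], so an eigenvector is (-1, 0).
For λ=5: (A-λI) row 1 is [-1, -2], so an eigenvector is (-2, 1).
General solution: C_1e^(4t)(-1,0) + C_2e^(5t)(-2,1).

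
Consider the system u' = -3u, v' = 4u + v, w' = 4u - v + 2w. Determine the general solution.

Coefficient matrix A = [[-3, 0, 0], [4, 1, 0], [4, -1, 2]].
det(A - λI) = 0 gives eigenvalues λ = 2, -3, 1.
For λ=2: eigenvector (0,0,1).
For λ=-3: eigenvector (-1,1,1).
For λ=1: eigenvector (0,1,1).
General solution: C_1e^(2t)(0,0,1) + C_2e^(-3t)(-1,1,1) + C_3e^(t)(0,1,1).

u(t) = -C_2e^(-3t), v(t) = C_2e^(-3t) + C_3e^(t), w(t) = C_1e^(2t) + C_2e^(-3t) + C_3e^(t)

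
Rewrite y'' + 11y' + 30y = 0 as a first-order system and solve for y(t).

Let x_1 = y, x_2 = y'. Then x_1' = x_2 and x_2' = -30x_1 - 11x_2.
A = [[0,1],[-30,-11]]; det(A-λI) = λ^2 + 11λ + 30.
Eigenvalues λ = -6, -5 with eigenvectors (1,-6), (1,-5).

y(t) = C_1e^(-6t) + C_2e^(-5t)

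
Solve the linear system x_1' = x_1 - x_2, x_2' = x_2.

Coefficient matrix A = [[1, -1], [0, 1]].
Characteristic polynomial det(A - λI) = λ^2 - 2λ + 1 = 0.
Single eigenvalue λ = 1 with algebraic multiplicity 2.
Eigenvector v = (1,0); generalized eigenvector w with (A-λI)w=v is (-3,-1).
General solution: e^(t)[C_1·v + C_2·(t·v + w)].

x_1(t) = C_1e^(t) + C_2te^(t) - 3C_2e^(t), x_2(t) = -C_2e^(t)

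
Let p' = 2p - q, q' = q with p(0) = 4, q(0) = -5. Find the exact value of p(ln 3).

A = [[2,-1],[0,1]]; eigenvalues λ = 1, 2.
Eigenvectors: (-1,-1) for λ=1, (1,0) for λ=2.
From the initial condition, c_1 = 5, c_2 = 9.
p(ln 3) = (5)(3^1)(-1) + (9)(3^2)(1) = 66.

66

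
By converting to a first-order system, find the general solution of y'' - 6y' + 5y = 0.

Let x_1 = y, x_2 = y'. Then x_1' = x_2 and x_2' = -5x_1 + 6x_2.
A = [[0,1],[-5,6]]; det(A-λI) = λ^2 - 6λ + 5.
Eigenvalues λ = 5, 1 with eigenvectors (1,5), (1,1).

y(t) = c_1e^(5t) + c_2e^(t)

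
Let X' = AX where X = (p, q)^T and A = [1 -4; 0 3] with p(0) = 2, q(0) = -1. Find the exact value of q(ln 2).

-8

A = [[1,-4],[0,3]]; eigenvalues λ = 1, 3.
Eigenvectors: (1,0) for λ=1, (2,-1) for λ=3.
From the initial condition, c_1 = 0, c_2 = 1.
q(ln 2) = (0)(2^1)(0) + (1)(2^3)(-1) = -8.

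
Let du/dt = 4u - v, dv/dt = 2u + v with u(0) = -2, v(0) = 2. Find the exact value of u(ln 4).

-320

A = [[4,-1],[2,1]]; eigenvalues λ = 2, 3.
Eigenvectors: (-1,-2) for λ=2, (1,1) for λ=3.
From the initial condition, c_1 = -4, c_2 = -6.
u(ln 4) = (-4)(4^2)(-1) + (-6)(4^3)(1) = -320.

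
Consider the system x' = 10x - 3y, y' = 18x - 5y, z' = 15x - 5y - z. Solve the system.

x(t) = C_1e^(4t) + C_2e^(t), y(t) = 2C_1e^(4t) + 3C_2e^(t), z(t) = C_1e^(4t) + C_3e^(-t)

Coefficient matrix A = [[10, -3, 0], [18, -5, 0], [15, -5, -1]].
det(A - λI) = 0 gives eigenvalues λ = 4, 1, -1.
For λ=4: eigenvector (1,2,1).
For λ=1: eigenvector (1,3,0).
For λ=-1: eigenvector (0,0,1).
General solution: C_1e^(4t)(1,2,1) + C_2e^(t)(1,3,0) + C_3e^(-t)(0,0,1).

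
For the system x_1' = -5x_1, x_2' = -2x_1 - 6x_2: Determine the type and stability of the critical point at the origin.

stable node

A = [[-5,0],[-2,-6]]; det(A-λI) = λ^2 + 11λ + 30.
λ = -6, -5: both negative.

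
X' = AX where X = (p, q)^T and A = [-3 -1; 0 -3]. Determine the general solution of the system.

Coefficient matrix A = [[-3, -1], [0, -3]].
Characteristic polynomial det(A - λI) = λ^2 + 6λ + 9 = 0.
Single eigenvalue λ = -3 with algebraic multiplicity 2.
Eigenvector v = (-1,0); generalized eigenvector w with (A-λI)w=v is (2,1).
General solution: e^(-3t)[c_1·v + c_2·(t·v + w)].

p(t) = -c_1e^(-3t) - c_2te^(-3t) + 2c_2e^(-3t), q(t) = c_2e^(-3t)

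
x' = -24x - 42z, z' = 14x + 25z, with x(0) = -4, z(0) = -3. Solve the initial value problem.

x(t) = 30e^(4t) - 34e^(-3t), z(t) = -20e^(4t) + 17e^(-3t)

Coefficient matrix A = [[-24, -42], [14, 25]].
Characteristic polynomial det(A - λI) = λ^2 - λ - 12 = 0.
Eigenvalues λ = -3, 4.
For λ=-3: (A-λI) row 1 is [-21, -42], so an eigenvector is (-2, 1).
For λ=4: (A-λI) row 1 is [-28, -42], so an eigenvector is (3, -2).
General solution: c_1e^(-3t)(-2,1) + c_2e^(4t)(3,-2).
Applying x(0)=-4, z(0)=-3 gives c_1=17, c_2=10.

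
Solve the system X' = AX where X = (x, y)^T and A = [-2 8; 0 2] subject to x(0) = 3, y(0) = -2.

Coefficient matrix A = [[-2, 8], [0, 2]].
Characteristic polynomial det(A - λI) = λ^2 - 4 = 0.
Eigenvalues λ = 2, -2.
For λ=2: (A-λI) row 1 is [-4, 8], so an eigenvector is (-2, -1).
For λ=-2: (A-λI) row 1 is [0, 8], so an eigenvector is (1, 0).
General solution: c_1e^(2t)(-2,-1) + c_2e^(-2t)(1,0).
Applying x(0)=3, y(0)=-2 gives c_1=2, c_2=7.

x(t) = -4e^(2t) + 7e^(-2t), y(t) = -2e^(2t)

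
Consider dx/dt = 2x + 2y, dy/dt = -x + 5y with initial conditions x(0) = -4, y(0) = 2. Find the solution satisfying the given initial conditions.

Coefficient matrix A = [[2, 2], [-1, 5]].
Characteristic polynomial det(A - λI) = λ^2 - 7λ + 12 = 0.
Eigenvalues λ = 3, 4.
For λ=3: (A-λI) row 1 is [-1, 2], so an eigenvector is (2, 1).
For λ=4: (A-λI) row 1 is [-2, 2], so an eigenvector is (1, 1).
General solution: c_1e^(3t)(2,1) + c_2e^(4t)(1,1).
Applying x(0)=-4, y(0)=2 gives c_1=-6, c_2=8.

x(t) = 8e^(4t) - 12e^(3t), y(t) = 8e^(4t) - 6e^(3t)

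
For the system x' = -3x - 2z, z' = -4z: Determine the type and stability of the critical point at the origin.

stable node

A = [[-3,-2],[0,-4]]; det(A-λI) = λ^2 + 7λ + 12.
λ = -3, -4: both negative.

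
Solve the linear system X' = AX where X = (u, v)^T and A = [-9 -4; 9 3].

Coefficient matrix A = [[-9, -4], [9, 3]].
Characteristic polynomial det(A - λI) = λ^2 + 6λ + 9 = 0.
Single eigenvalue λ = -3 with algebraic multiplicity 2.
Eigenvector v = (-2,3); generalized eigenvector w with (A-λI)w=v is (-1,2).
General solution: e^(-3t)[C_1·v + C_2·(t·v + w)].

u(t) = -2C_1e^(-3t) - 2C_2te^(-3t) - C_2e^(-3t), v(t) = 3C_1e^(-3t) + 3C_2te^(-3t) + 2C_2e^(-3t)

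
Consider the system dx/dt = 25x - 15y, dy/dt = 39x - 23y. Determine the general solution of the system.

Coefficient matrix A = [[25, -15], [39, -23]].
Characteristic polynomial det(A - λI) = λ^2 - 2λ + 10 = 0.
Eigenvalues λ = 1 ± 3i (complex conjugate pair).
For λ=1+3i: an eigenvector is (-1,-2) - i(2,3) = (-1 - 2i, -2 - 3i).
A real fundamental pair from Re and Im of e^((1+3i)t)v: X_1 = e^(t)(cos(3t)·(-1,-2) + sin(3t)·(2,3)), X_2 = e^(t)(sin(3t)·(-1,-2) - cos(3t)·(2,3)).
General solution: c_1X_1 + c_2X_2.

x(t) = 2c_1e^(t)sin(3t) - c_1e^(t)cos(3t) - c_2e^(t)sin(3t) - 2c_2e^(t)cos(3t), y(t) = 3c_1e^(t)sin(3t) - 2c_1e^(t)cos(3t) - 2c_2e^(t)sin(3t) - 3c_2e^(t)cos(3t)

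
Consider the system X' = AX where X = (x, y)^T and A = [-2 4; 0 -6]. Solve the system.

x(t) = K_1e^(-6t) + K_2e^(-2t), y(t) = -K_1e^(-6t)

Coefficient matrix A = [[-2, 4], [0, -6]].
Characteristic polynomial det(A - λI) = λ^2 + 8λ + 12 = 0.
Eigenvalues λ = -6, -2.
For λ=-6: (A-λI) row 1 is [4, 4], so an eigenvector is (1, -1).
For λ=-2: (A-λI) row 1 is [0, 4], so an eigenvector is (1, 0).
General solution: K_1e^(-6t)(1,-1) + K_2e^(-2t)(1,0).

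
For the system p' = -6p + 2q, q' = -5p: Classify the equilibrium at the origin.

stable spiral

A = [[-6,2],[-5,0]]; det(A-λI) = λ^2 + 6λ + 10.
λ = -3 ± i: negative real part.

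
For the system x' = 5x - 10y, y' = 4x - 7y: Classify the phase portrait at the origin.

stable spiral

A = [[5,-10],[4,-7]]; det(A-λI) = λ^2 + 2λ + 5.
λ = -1 ± 2i: negative real part.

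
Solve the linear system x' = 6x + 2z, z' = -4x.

x(t) = c_1e^(2t) + c_2e^(4t), z(t) = -2c_1e^(2t) - c_2e^(4t)

Coefficient matrix A = [[6, 2], [-4, 0]].
Characteristic polynomial det(A - λI) = λ^2 - 6λ + 8 = 0.
Eigenvalues λ = 2, 4.
For λ=2: (A-λI) row 1 is [4, 2], so an eigenvector is (1, -2).
For λ=4: (A-λI) row 1 is [2, 2], so an eigenvector is (1, -1).
General solution: c_1e^(2t)(1,-2) + c_2e^(4t)(1,-1).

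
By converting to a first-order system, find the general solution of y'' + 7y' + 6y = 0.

y(t) = C_1e^(-6t) + C_2e^(-t)

Let x_1 = y, x_2 = y'. Then x_1' = x_2 and x_2' = -6x_1 - 7x_2.
A = [[0,1],[-6,-7]]; det(A-λI) = λ^2 + 7λ + 6.
Eigenvalues λ = -6, -1 with eigenvectors (1,-6), (1,-1).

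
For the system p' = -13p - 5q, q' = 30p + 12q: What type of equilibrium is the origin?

saddle

A = [[-13,-5],[30,12]]; det(A-λI) = λ^2 + λ - 6.
λ = -3, 2: opposite signs.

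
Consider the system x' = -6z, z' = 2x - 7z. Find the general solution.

Coefficient matrix A = [[0, -6], [2, -7]].
Characteristic polynomial det(A - λI) = λ^2 + 7λ + 12 = 0.
Eigenvalues λ = -4, -3.
For λ=-4: (A-λI) row 1 is [4, -6], so an eigenvector is (3, 2).
For λ=-3: (A-λI) row 1 is [3, -6], so an eigenvector is (-2, -1).
General solution: C_1e^(-4t)(3,2) + C_2e^(-3t)(-2,-1).

x(t) = 3C_1e^(-4t) - 2C_2e^(-3t), z(t) = 2C_1e^(-4t) - C_2e^(-3t)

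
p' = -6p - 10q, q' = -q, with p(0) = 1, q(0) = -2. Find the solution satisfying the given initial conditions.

p(t) = 4e^(-t) - 3e^(-6t), q(t) = -2e^(-t)

Coefficient matrix A = [[-6, -10], [0, -1]].
Characteristic polynomial det(A - λI) = λ^2 + 7λ + 6 = 0.
Eigenvalues λ = -6, -1.
For λ=-6: (A-λI) row 1 is [0, -10], so an eigenvector is (-1, 0).
For λ=-1: (A-λI) row 1 is [-5, -10], so an eigenvector is (2, -1).
General solution: C_1e^(-6t)(-1,0) + C_2e^(-t)(2,-1).
Applying p(0)=1, q(0)=-2 gives C_1=3, C_2=2.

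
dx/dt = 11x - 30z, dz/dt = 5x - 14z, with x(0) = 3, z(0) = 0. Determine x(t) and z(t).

Coefficient matrix A = [[11, -30], [5, -14]].
Characteristic polynomial det(A - λI) = λ^2 + 3λ - 4 = 0.
Eigenvalues λ = -4, 1.
For λ=-4: (A-λI) row 1 is [15, -30], so an eigenvector is (-2, -1).
For λ=1: (A-λI) row 1 is [10, -30], so an eigenvector is (-3, -1).
General solution: K_1e^(-4t)(-2,-1) + K_2e^(t)(-3,-1).
Applying x(0)=3, z(0)=0 gives K_1=3, K_2=-3.

x(t) = 9e^(t) - 6e^(-4t), z(t) = 3e^(t) - 3e^(-4t)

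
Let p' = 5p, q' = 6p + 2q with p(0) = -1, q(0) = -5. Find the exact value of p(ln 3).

A = [[5,0],[6,2]]; eigenvalues λ = 2, 5.
Eigenvectors: (0,1) for λ=2, (-1,-2) for λ=5.
From the initial condition, c_1 = -3, c_2 = 1.
p(ln 3) = (-3)(3^2)(0) + (1)(3^5)(-1) = -243.

-243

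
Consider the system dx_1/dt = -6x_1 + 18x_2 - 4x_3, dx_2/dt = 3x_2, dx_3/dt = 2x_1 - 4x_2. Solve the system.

x_1(t) = 2K_1e^(3t) - K_2e^(-2t) - 2K_3e^(-4t), x_2(t) = K_1e^(3t), x_3(t) = K_2e^(-2t) + K_3e^(-4t)

Coefficient matrix A = [[-6, 18, -4], [0, 3, 0], [2, -4, 0]].
det(A - λI) = 0 gives eigenvalues λ = 3, -2, -4.
For λ=3: eigenvector (2,1,0).
For λ=-2: eigenvector (-1,0,1).
For λ=-4: eigenvector (-2,0,1).
General solution: K_1e^(3t)(2,1,0) + K_2e^(-2t)(-1,0,1) + K_3e^(-4t)(-2,0,1).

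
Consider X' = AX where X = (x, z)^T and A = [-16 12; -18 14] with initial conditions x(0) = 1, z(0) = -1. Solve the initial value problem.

x(t) = -4e^(2t) + 5e^(-4t), z(t) = -6e^(2t) + 5e^(-4t)

Coefficient matrix A = [[-16, 12], [-18, 14]].
Characteristic polynomial det(A - λI) = λ^2 + 2λ - 8 = 0.
Eigenvalues λ = 2, -4.
For λ=2: (A-λI) row 1 is [-18, 12], so an eigenvector is (2, 3).
For λ=-4: (A-λI) row 1 is [-12, 12], so an eigenvector is (1, 1).
General solution: c_1e^(2t)(2,3) + c_2e^(-4t)(1,1).
Applying x(0)=1, z(0)=-1 gives c_1=-2, c_2=5.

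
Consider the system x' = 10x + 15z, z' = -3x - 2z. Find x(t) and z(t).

x(t) = 2C_1e^(4t)sin(3t) + C_1e^(4t)cos(3t) + C_2e^(4t)sin(3t) - 2C_2e^(4t)cos(3t), z(t) = -C_1e^(4t)sin(3t) + C_2e^(4t)cos(3t)

Coefficient matrix A = [[10, 15], [-3, -2]].
Characteristic polynomial det(A - λI) = λ^2 - 8λ + 25 = 0.
Eigenvalues λ = 4 ± 3i (complex conjugate pair).
For λ=4+3i: an eigenvector is (1,0) - i(2,-1) = (1 - 2i, 0 + i).
A real fundamental pair from Re and Im of e^((4+3i)t)v: X_1 = e^(4t)(cos(3t)·(1,0) + sin(3t)·(2,-1)), X_2 = e^(4t)(sin(3t)·(1,0) - cos(3t)·(2,-1)).
General solution: C_1X_1 + C_2X_2.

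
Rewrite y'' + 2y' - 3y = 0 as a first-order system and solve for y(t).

y(t) = C_1e^(-3t) + C_2e^(t)

Let x_1 = y, x_2 = y'. Then x_1' = x_2 and x_2' = 3x_1 - 2x_2.
A = [[0,1],[3,-2]]; det(A-λI) = λ^2 + 2λ - 3.
Eigenvalues λ = -3, 1 with eigenvectors (1,-3), (1,1).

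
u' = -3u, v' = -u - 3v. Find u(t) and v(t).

Coefficient matrix A = [[-3, 0], [-1, -3]].
Characteristic polynomial det(A - λI) = λ^2 + 6λ + 9 = 0.
Single eigenvalue λ = -3 with algebraic multiplicity 2.
Eigenvector v = (0,1); generalized eigenvector w with (A-λI)w=v is (-1,1).
General solution: e^(-3t)[K_1·v + K_2·(t·v + w)].

u(t) = -K_2e^(-3t), v(t) = K_1e^(-3t) + K_2te^(-3t) + K_2e^(-3t)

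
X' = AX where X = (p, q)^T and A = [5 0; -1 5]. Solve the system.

Coefficient matrix A = [[5, 0], [-1, 5]].
Characteristic polynomial det(A - λI) = λ^2 - 10λ + 25 = 0.
Single eigenvalue λ = 5 with algebraic multiplicity 2.
Eigenvector v = (0,1); generalized eigenvector w with (A-λI)w=v is (-1,1).
General solution: e^(5t)[C_1·v + C_2·(t·v + w)].

p(t) = -C_2e^(5t), q(t) = C_1e^(5t) + C_2te^(5t) + C_2e^(5t)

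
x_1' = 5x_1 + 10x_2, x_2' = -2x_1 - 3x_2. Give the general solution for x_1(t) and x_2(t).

x_1(t) = c_1e^(t)sin(2t) - 2c_1e^(t)cos(2t) - 2c_2e^(t)sin(2t) - c_2e^(t)cos(2t), x_2(t) = c_1e^(t)cos(2t) + c_2e^(t)sin(2t)

Coefficient matrix A = [[5, 10], [-2, -3]].
Characteristic polynomial det(A - λI) = λ^2 - 2λ + 5 = 0.
Eigenvalues λ = 1 ± 2i (complex conjugate pair).
For λ=1+2i: an eigenvector is (-2,1) - i(1,0) = (-2 - i, 1).
A real fundamental pair from Re and Im of e^((1+2i)t)v: X_1 = e^(t)(cos(2t)·(-2,1) + sin(2t)·(1,0)), X_2 = e^(t)(sin(2t)·(-2,1) - cos(2t)·(1,0)).
General solution: c_1X_1 + c_2X_2.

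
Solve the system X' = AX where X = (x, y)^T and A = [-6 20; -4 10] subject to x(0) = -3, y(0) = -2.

x(t) = -4e^(2t)sin(4t) - 3e^(2t)cos(4t), y(t) = -e^(2t)sin(4t) - 2e^(2t)cos(4t)

Coefficient matrix A = [[-6, 20], [-4, 10]].
Characteristic polynomial det(A - λI) = λ^2 - 4λ + 20 = 0.
Eigenvalues λ = 2 ± 4i (complex conjugate pair).
For λ=2+4i: an eigenvector is (-2,-1) - i(-1,0) = (-2 + i, -1).
A real fundamental pair from Re and Im of e^((2+4i)t)v: X_1 = e^(2t)(cos(4t)·(-2,-1) + sin(4t)·(-1,0)), X_2 = e^(2t)(sin(4t)·(-2,-1) - cos(4t)·(-1,0)).
General solution: c_1X_1 + c_2X_2.
Applying x(0)=-3, y(0)=-2 gives c_1=2, c_2=1.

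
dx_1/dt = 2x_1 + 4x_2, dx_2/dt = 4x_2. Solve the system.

x_1(t) = 2K_1e^(4t) - K_2e^(2t), x_2(t) = K_1e^(4t)

Coefficient matrix A = [[2, 4], [0, 4]].
Characteristic polynomial det(A - λI) = λ^2 - 6λ + 8 = 0.
Eigenvalues λ = 4, 2.
For λ=4: (A-λI) row 1 is [-2, 4], so an eigenvector is (2, 1).
For λ=2: (A-λI) row 1 is [0, 4], so an eigenvector is (-1, 0).
General solution: K_1e^(4t)(2,1) + K_2e^(2t)(-1,0).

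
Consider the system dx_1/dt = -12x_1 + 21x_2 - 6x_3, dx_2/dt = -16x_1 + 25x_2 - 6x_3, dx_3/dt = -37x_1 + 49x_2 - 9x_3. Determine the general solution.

Coefficient matrix A = [[-12, 21, -6], [-16, 25, -6], [-37, 49, -9]].
det(A - λI) = 0 gives eigenvalues λ = 4, -3, 3.
For λ=4: eigenvector (3,2,-1).
For λ=-3: eigenvector (-1,-1,-2).
For λ=3: eigenvector (1,1,1).
General solution: K_1e^(4t)(3,2,-1) + K_2e^(-3t)(-1,-1,-2) + K_3e^(3t)(1,1,1).

x_1(t) = 3K_1e^(4t) - K_2e^(-3t) + K_3e^(3t), x_2(t) = 2K_1e^(4t) - K_2e^(-3t) + K_3e^(3t), x_3(t) = -K_1e^(4t) - 2K_2e^(-3t) + K_3e^(3t)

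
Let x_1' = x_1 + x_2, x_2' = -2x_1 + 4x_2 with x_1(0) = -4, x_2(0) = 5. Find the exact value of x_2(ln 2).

92

A = [[1,1],[-2,4]]; eigenvalues λ = 3, 2.
Eigenvectors: (-1,-2) for λ=3, (-1,-1) for λ=2.
From the initial condition, c_1 = -9, c_2 = 13.
x_2(ln 2) = (-9)(2^3)(-2) + (13)(2^2)(-1) = 92.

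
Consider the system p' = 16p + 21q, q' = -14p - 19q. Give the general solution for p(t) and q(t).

p(t) = -c_1e^(-5t) - 3c_2e^(2t), q(t) = c_1e^(-5t) + 2c_2e^(2t)

Coefficient matrix A = [[16, 21], [-14, -19]].
Characteristic polynomial det(A - λI) = λ^2 + 3λ - 10 = 0.
Eigenvalues λ = -5, 2.
For λ=-5: (A-λI) row 1 is [21, 21], so an eigenvector is (-1, 1).
For λ=2: (A-λI) row 1 is [14, 21], so an eigenvector is (-3, 2).
General solution: c_1e^(-5t)(-1,1) + c_2e^(2t)(-3,2).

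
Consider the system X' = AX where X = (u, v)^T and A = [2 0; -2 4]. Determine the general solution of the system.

Coefficient matrix A = [[2, 0], [-2, 4]].
Characteristic polynomial det(A - λI) = λ^2 - 6λ + 8 = 0.
Eigenvalues λ = 4, 2.
For λ=4: (A-λI) row 1 is [-2, 0], so an eigenvector is (0, -1).
For λ=2: (A-λI) row 2 is [-2, 2], so an eigenvector is (1, 1).
General solution: K_1e^(4t)(0,-1) + K_2e^(2t)(1,1).

u(t) = K_2e^(2t), v(t) = -K_1e^(4t) + K_2e^(2t)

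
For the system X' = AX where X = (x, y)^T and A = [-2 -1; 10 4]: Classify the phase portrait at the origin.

A = [[-2,-1],[10,4]]; det(A-λI) = λ^2 - 2λ + 2.
λ = 1 ± i: positive real part.

unstable spiral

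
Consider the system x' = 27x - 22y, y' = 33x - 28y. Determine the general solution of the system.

x(t) = -c_1e^(5t) - 2c_2e^(-6t), y(t) = -c_1e^(5t) - 3c_2e^(-6t)

Coefficient matrix A = [[27, -22], [33, -28]].
Characteristic polynomial det(A - λI) = λ^2 + λ - 30 = 0.
Eigenvalues λ = 5, -6.
For λ=5: (A-λI) row 1 is [22, -22], so an eigenvector is (-1, -1).
For λ=-6: (A-λI) row 1 is [33, -22], so an eigenvector is (-2, -3).
General solution: c_1e^(5t)(-1,-1) + c_2e^(-6t)(-2,-3).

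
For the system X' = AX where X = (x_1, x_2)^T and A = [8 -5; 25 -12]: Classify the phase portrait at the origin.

A = [[8,-5],[25,-12]]; det(A-λI) = λ^2 + 4λ + 29.
λ = -2 ± 5i: negative real part.

stable spiral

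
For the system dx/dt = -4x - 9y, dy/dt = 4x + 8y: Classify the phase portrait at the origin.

unstable improper node

A = [[-4,-9],[4,8]]; det(A-λI) = λ^2 - 4λ + 4.
repeated λ = 2 with a single eigenvector.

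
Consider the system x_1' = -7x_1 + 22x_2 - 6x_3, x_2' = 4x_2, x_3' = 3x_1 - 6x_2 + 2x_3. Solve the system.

Coefficient matrix A = [[-7, 22, -6], [0, 4, 0], [3, -6, 2]].
det(A - λI) = 0 gives eigenvalues λ = -4, 4, -1.
For λ=-4: eigenvector (-2,0,1).
For λ=4: eigenvector (2,1,0).
For λ=-1: eigenvector (-1,0,1).
General solution: C_1e^(-4t)(-2,0,1) + C_2e^(4t)(2,1,0) + C_3e^(-t)(-1,0,1).

x_1(t) = -2C_1e^(-4t) + 2C_2e^(4t) - C_3e^(-t), x_2(t) = C_2e^(4t), x_3(t) = C_1e^(-4t) + C_3e^(-t)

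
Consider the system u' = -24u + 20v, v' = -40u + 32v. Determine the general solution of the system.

Coefficient matrix A = [[-24, 20], [-40, 32]].
Characteristic polynomial det(A - λI) = λ^2 - 8λ + 32 = 0.
Eigenvalues λ = 4 ± 4i (complex conjugate pair).
For λ=4+4i: an eigenvector is (-1,-1) - i(2,3) = (-1 - 2i, -1 - 3i).
A real fundamental pair from Re and Im of e^((4+4i)t)v: X_1 = e^(4t)(cos(4t)·(-1,-1) + sin(4t)·(2,3)), X_2 = e^(4t)(sin(4t)·(-1,-1) - cos(4t)·(2,3)).
General solution: c_1X_1 + c_2X_2.

u(t) = 2c_1e^(4t)sin(4t) - c_1e^(4t)cos(4t) - c_2e^(4t)sin(4t) - 2c_2e^(4t)cos(4t), v(t) = 3c_1e^(4t)sin(4t) - c_1e^(4t)cos(4t) - c_2e^(4t)sin(4t) - 3c_2e^(4t)cos(4t)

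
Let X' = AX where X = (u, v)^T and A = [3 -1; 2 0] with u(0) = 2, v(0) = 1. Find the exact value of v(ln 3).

21

A = [[3,-1],[2,0]]; eigenvalues λ = 1, 2.
Eigenvectors: (-1,-2) for λ=1, (1,1) for λ=2.
From the initial condition, c_1 = 1, c_2 = 3.
v(ln 3) = (1)(3^1)(-2) + (3)(3^2)(1) = 21.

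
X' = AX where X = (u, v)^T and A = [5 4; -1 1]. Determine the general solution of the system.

Coefficient matrix A = [[5, 4], [-1, 1]].
Characteristic polynomial det(A - λI) = λ^2 - 6λ + 9 = 0.
Single eigenvalue λ = 3 with algebraic multiplicity 2.
Eigenvector v = (2,-1); generalized eigenvector w with (A-λI)w=v is (-3,2).
General solution: e^(3t)[C_1·v + C_2·(t·v + w)].

u(t) = 2C_1e^(3t) + 2C_2te^(3t) - 3C_2e^(3t), v(t) = -C_1e^(3t) - C_2te^(3t) + 2C_2e^(3t)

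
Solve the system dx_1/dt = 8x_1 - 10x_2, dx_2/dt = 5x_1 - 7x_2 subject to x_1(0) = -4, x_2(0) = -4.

x_1(t) = -4e^(-2t), x_2(t) = -4e^(-2t)

Coefficient matrix A = [[8, -10], [5, -7]].
Characteristic polynomial det(A - λI) = λ^2 - λ - 6 = 0.
Eigenvalues λ = 3, -2.
For λ=3: (A-λI) row 1 is [5, -10], so an eigenvector is (-2, -1).
For λ=-2: (A-λI) row 1 is [10, -10], so an eigenvector is (-1, -1).
General solution: C_1e^(3t)(-2,-1) + C_2e^(-2t)(-1,-1).
Applying x_1(0)=-4, x_2(0)=-4 gives C_1=0, C_2=4.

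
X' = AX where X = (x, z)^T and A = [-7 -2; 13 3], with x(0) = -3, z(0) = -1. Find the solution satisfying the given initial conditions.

Coefficient matrix A = [[-7, -2], [13, 3]].
Characteristic polynomial det(A - λI) = λ^2 + 4λ + 5 = 0.
Eigenvalues λ = -2 ± i (complex conjugate pair).
For λ=-2+i: an eigenvector is (1,-3) - i(1,-2) = (1 - i, -3 + 2i).
A real fundamental pair from Re and Im of e^((-2+i)t)v: X_1 = e^(-2t)(cos(t)·(1,-3) + sin(t)·(1,-2)), X_2 = e^(-2t)(sin(t)·(1,-3) - cos(t)·(1,-2)).
General solution: K_1X_1 + K_2X_2.
Applying x(0)=-3, z(0)=-1 gives K_1=7, K_2=10.

x(t) = 17e^(-2t)sin(t) - 3e^(-2t)cos(t), z(t) = -44e^(-2t)sin(t) - e^(-2t)cos(t)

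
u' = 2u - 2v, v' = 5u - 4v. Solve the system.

Coefficient matrix A = [[2, -2], [5, -4]].
Characteristic polynomial det(A - λI) = λ^2 + 2λ + 2 = 0.
Eigenvalues λ = -1 ± i (complex conjugate pair).
For λ=-1+i: an eigenvector is (1,1) - i(1,2) = (1 - i, 1 - 2i).
A real fundamental pair from Re and Im of e^((-1+i)t)v: X_1 = e^(-t)(cos(t)·(1,1) + sin(t)·(1,2)), X_2 = e^(-t)(sin(t)·(1,1) - cos(t)·(1,2)).
General solution: K_1X_1 + K_2X_2.

u(t) = K_1e^(-t)sin(t) + K_1e^(-t)cos(t) + K_2e^(-t)sin(t) - K_2e^(-t)cos(t), v(t) = 2K_1e^(-t)sin(t) + K_1e^(-t)cos(t) + K_2e^(-t)sin(t) - 2K_2e^(-t)cos(t)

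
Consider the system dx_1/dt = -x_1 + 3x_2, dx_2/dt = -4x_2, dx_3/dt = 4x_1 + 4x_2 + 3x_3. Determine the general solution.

x_1(t) = C_1e^(-t) - C_2e^(-4t), x_2(t) = C_2e^(-4t), x_3(t) = -C_1e^(-t) + C_3e^(3t)

Coefficient matrix A = [[-1, 3, 0], [0, -4, 0], [4, 4, 3]].
det(A - λI) = 0 gives eigenvalues λ = -1, -4, 3.
For λ=-1: eigenvector (1,0,-1).
For λ=-4: eigenvector (-1,1,0).
For λ=3: eigenvector (0,0,1).
General solution: C_1e^(-t)(1,0,-1) + C_2e^(-4t)(-1,1,0) + C_3e^(3t)(0,0,1).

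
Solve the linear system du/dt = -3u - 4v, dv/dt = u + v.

Coefficient matrix A = [[-3, -4], [1, 1]].
Characteristic polynomial det(A - λI) = λ^2 + 2λ + 1 = 0.
Single eigenvalue λ = -1 with algebraic multiplicity 2.
Eigenvector v = (-2,1); generalized eigenvector w with (A-λI)w=v is (-3,2).
General solution: e^(-t)[C_1·v + C_2·(t·v + w)].

u(t) = -2C_1e^(-t) - 2C_2te^(-t) - 3C_2e^(-t), v(t) = C_1e^(-t) + C_2te^(-t) + 2C_2e^(-t)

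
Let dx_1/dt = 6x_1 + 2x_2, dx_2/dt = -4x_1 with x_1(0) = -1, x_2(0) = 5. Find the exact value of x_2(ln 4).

-640

A = [[6,2],[-4,0]]; eigenvalues λ = 2, 4.
Eigenvectors: (1,-2) for λ=2, (-1,1) for λ=4.
From the initial condition, c_1 = -4, c_2 = -3.
x_2(ln 4) = (-4)(4^2)(-2) + (-3)(4^4)(1) = -640.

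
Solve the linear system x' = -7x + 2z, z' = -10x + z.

Coefficient matrix A = [[-7, 2], [-10, 1]].
Characteristic polynomial det(A - λI) = λ^2 + 6λ + 13 = 0.
Eigenvalues λ = -3 ± 2i (complex conjugate pair).
For λ=-3+2i: an eigenvector is (0,-1) - i(-1,-2) = (0 + i, -1 + 2i).
A real fundamental pair from Re and Im of e^((-3+2i)t)v: X_1 = e^(-3t)(cos(2t)·(0,-1) + sin(2t)·(-1,-2)), X_2 = e^(-3t)(sin(2t)·(0,-1) - cos(2t)·(-1,-2)).
General solution: K_1X_1 + K_2X_2.

x(t) = -K_1e^(-3t)sin(2t) + K_2e^(-3t)cos(2t), z(t) = -2K_1e^(-3t)sin(2t) - K_1e^(-3t)cos(2t) - K_2e^(-3t)sin(2t) + 2K_2e^(-3t)cos(2t)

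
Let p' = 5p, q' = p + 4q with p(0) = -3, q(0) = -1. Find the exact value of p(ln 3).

-729

A = [[5,0],[1,4]]; eigenvalues λ = 4, 5.
Eigenvectors: (0,-1) for λ=4, (1,1) for λ=5.
From the initial condition, c_1 = -2, c_2 = -3.
p(ln 3) = (-2)(3^4)(0) + (-3)(3^5)(1) = -729.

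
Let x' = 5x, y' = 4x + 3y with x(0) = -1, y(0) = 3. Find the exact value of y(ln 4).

-1728

A = [[5,0],[4,3]]; eigenvalues λ = 5, 3.
Eigenvectors: (1,2) for λ=5, (0,1) for λ=3.
From the initial condition, c_1 = -1, c_2 = 5.
y(ln 4) = (-1)(4^5)(2) + (5)(4^3)(1) = -1728.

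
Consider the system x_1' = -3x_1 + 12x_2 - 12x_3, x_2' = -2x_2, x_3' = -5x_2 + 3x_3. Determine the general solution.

x_1(t) = K_2e^(-3t) - 2K_3e^(3t), x_2(t) = K_1e^(-2t), x_3(t) = K_1e^(-2t) + K_3e^(3t)

Coefficient matrix A = [[-3, 12, -12], [0, -2, 0], [0, -5, 3]].
det(A - λI) = 0 gives eigenvalues λ = -2, -3, 3.
For λ=-2: eigenvector (0,1,1).
For λ=-3: eigenvector (1,0,0).
For λ=3: eigenvector (-2,0,1).
General solution: K_1e^(-2t)(0,1,1) + K_2e^(-3t)(1,0,0) + K_3e^(3t)(-2,0,1).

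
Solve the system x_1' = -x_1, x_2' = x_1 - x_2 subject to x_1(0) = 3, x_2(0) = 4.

x_1(t) = 3e^(-t), x_2(t) = 3te^(-t) + 4e^(-t)

Coefficient matrix A = [[-1, 0], [1, -1]].
Characteristic polynomial det(A - λI) = λ^2 + 2λ + 1 = 0.
Single eigenvalue λ = -1 with algebraic multiplicity 2.
Eigenvector v = (0,1); generalized eigenvector w with (A-λI)w=v is (1,-3).
General solution: e^(-t)[c_1·v + c_2·(t·v + w)].
Applying x_1(0)=3, x_2(0)=4 gives c_1=13, c_2=3.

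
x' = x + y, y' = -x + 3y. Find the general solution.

Coefficient matrix A = [[1, 1], [-1, 3]].
Characteristic polynomial det(A - λI) = λ^2 - 4λ + 4 = 0.
Single eigenvalue λ = 2 with algebraic multiplicity 2.
Eigenvector v = (-1,-1); generalized eigenvector w with (A-λI)w=v is (2,1).
General solution: e^(2t)[C_1·v + C_2·(t·v + w)].

x(t) = -C_1e^(2t) - C_2te^(2t) + 2C_2e^(2t), y(t) = -C_1e^(2t) - C_2te^(2t) + C_2e^(2t)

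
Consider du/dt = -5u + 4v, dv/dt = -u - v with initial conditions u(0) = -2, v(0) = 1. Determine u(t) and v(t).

Coefficient matrix A = [[-5, 4], [-1, -1]].
Characteristic polynomial det(A - λI) = λ^2 + 6λ + 9 = 0.
Single eigenvalue λ = -3 with algebraic multiplicity 2.
Eigenvector v = (-2,-1); generalized eigenvector w with (A-λI)w=v is (3,1).
General solution: e^(-3t)[C_1·v + C_2·(t·v + w)].
Applying u(0)=-2, v(0)=1 gives C_1=-5, C_2=-4.

u(t) = 8te^(-3t) - 2e^(-3t), v(t) = 4te^(-3t) + e^(-3t)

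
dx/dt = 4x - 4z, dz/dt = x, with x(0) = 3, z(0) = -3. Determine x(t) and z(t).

x(t) = 18te^(2t) + 3e^(2t), z(t) = 9te^(2t) - 3e^(2t)

Coefficient matrix A = [[4, -4], [1, 0]].
Characteristic polynomial det(A - λI) = λ^2 - 4λ + 4 = 0.
Single eigenvalue λ = 2 with algebraic multiplicity 2.
Eigenvector v = (2,1); generalized eigenvector w with (A-λI)w=v is (1,0).
General solution: e^(2t)[C_1·v + C_2·(t·v + w)].
Applying x(0)=3, z(0)=-3 gives C_1=-3, C_2=9.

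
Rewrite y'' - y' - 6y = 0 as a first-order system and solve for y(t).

y(t) = C_1e^(-2t) + C_2e^(3t)

Let x_1 = y, x_2 = y'. Then x_1' = x_2 and x_2' = 6x_1 + x_2.
A = [[0,1],[6,1]]; det(A-λI) = λ^2 - λ - 6.
Eigenvalues λ = -2, 3 with eigenvectors (1,-2), (1,3).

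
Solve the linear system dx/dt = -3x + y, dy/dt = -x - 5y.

x(t) = c_1e^(-4t) + c_2te^(-4t) - 2c_2e^(-4t), y(t) = -c_1e^(-4t) - c_2te^(-4t) + 3c_2e^(-4t)

Coefficient matrix A = [[-3, 1], [-1, -5]].
Characteristic polynomial det(A - λI) = λ^2 + 8λ + 16 = 0.
Single eigenvalue λ = -4 with algebraic multiplicity 2.
Eigenvector v = (1,-1); generalized eigenvector w with (A-λI)w=v is (-2,3).
General solution: e^(-4t)[c_1·v + c_2·(t·v + w)].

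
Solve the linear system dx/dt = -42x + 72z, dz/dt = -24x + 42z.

x(t) = 2K_1e^(-6t) - 3K_2e^(6t), z(t) = K_1e^(-6t) - 2K_2e^(6t)

Coefficient matrix A = [[-42, 72], [-24, 42]].
Characteristic polynomial det(A - λI) = λ^2 - 36 = 0.
Eigenvalues λ = -6, 6.
For λ=-6: (A-λI) row 1 is [-36, 72], so an eigenvector is (2, 1).
For λ=6: (A-λI) row 1 is [-48, 72], so an eigenvector is (-3, -2).
General solution: K_1e^(-6t)(2,1) + K_2e^(6t)(-3,-2).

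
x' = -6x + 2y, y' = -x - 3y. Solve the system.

Coefficient matrix A = [[-6, 2], [-1, -3]].
Characteristic polynomial det(A - λI) = λ^2 + 9λ + 20 = 0.
Eigenvalues λ = -5, -4.
For λ=-5: (A-λI) row 1 is [-1, 2], so an eigenvector is (2, 1).
For λ=-4: (A-λI) row 1 is [-2, 2], so an eigenvector is (-1, -1).
General solution: C_1e^(-5t)(2,1) + C_2e^(-4t)(-1,-1).

x(t) = 2C_1e^(-5t) - C_2e^(-4t), y(t) = C_1e^(-5t) - C_2e^(-4t)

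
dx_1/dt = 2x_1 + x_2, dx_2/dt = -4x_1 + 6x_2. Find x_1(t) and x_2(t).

Coefficient matrix A = [[2, 1], [-4, 6]].
Characteristic polynomial det(A - λI) = λ^2 - 8λ + 16 = 0.
Single eigenvalue λ = 4 with algebraic multiplicity 2.
Eigenvector v = (1,2); generalized eigenvector w with (A-λI)w=v is (1,3).
General solution: e^(4t)[K_1·v + K_2·(t·v + w)].

x_1(t) = K_1e^(4t) + K_2te^(4t) + K_2e^(4t), x_2(t) = 2K_1e^(4t) + 2K_2te^(4t) + 3K_2e^(4t)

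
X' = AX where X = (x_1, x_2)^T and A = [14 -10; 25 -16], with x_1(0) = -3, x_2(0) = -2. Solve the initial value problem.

x_1(t) = -5e^(-t)sin(5t) - 3e^(-t)cos(5t), x_2(t) = -9e^(-t)sin(5t) - 2e^(-t)cos(5t)

Coefficient matrix A = [[14, -10], [25, -16]].
Characteristic polynomial det(A - λI) = λ^2 + 2λ + 26 = 0.
Eigenvalues λ = -1 ± 5i (complex conjugate pair).
For λ=-1+5i: an eigenvector is (1,2) - i(-1,-1) = (1 + i, 2 + i).
A real fundamental pair from Re and Im of e^((-1+5i)t)v: X_1 = e^(-t)(cos(5t)·(1,2) + sin(5t)·(-1,-1)), X_2 = e^(-t)(sin(5t)·(1,2) - cos(5t)·(-1,-1)).
General solution: C_1X_1 + C_2X_2.
Applying x_1(0)=-3, x_2(0)=-2 gives C_1=1, C_2=-4.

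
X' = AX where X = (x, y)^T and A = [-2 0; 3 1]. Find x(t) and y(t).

x(t) = K_2e^(-2t), y(t) = -K_1e^(t) - K_2e^(-2t)

Coefficient matrix A = [[-2, 0], [3, 1]].
Characteristic polynomial det(A - λI) = λ^2 + λ - 2 = 0.
Eigenvalues λ = 1, -2.
For λ=1: (A-λI) row 1 is [-3, 0], so an eigenvector is (0, -1).
For λ=-2: (A-λI) row 2 is [3, 3], so an eigenvector is (1, -1).
General solution: K_1e^(t)(0,-1) + K_2e^(-2t)(1,-1).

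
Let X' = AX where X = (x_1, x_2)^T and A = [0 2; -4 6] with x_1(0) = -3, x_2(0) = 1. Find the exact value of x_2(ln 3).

585

A = [[0,2],[-4,6]]; eigenvalues λ = 4, 2.
Eigenvectors: (-1,-2) for λ=4, (-1,-1) for λ=2.
From the initial condition, c_1 = -4, c_2 = 7.
x_2(ln 3) = (-4)(3^4)(-2) + (7)(3^2)(-1) = 585.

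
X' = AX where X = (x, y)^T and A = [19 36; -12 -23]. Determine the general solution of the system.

Coefficient matrix A = [[19, 36], [-12, -23]].
Characteristic polynomial det(A - λI) = λ^2 + 4λ - 5 = 0.
Eigenvalues λ = -5, 1.
For λ=-5: (A-λI) row 1 is [24, 36], so an eigenvector is (-3, 2).
For λ=1: (A-λI) row 1 is [18, 36], so an eigenvector is (2, -1).
General solution: c_1e^(-5t)(-3,2) + c_2e^(t)(2,-1).

x(t) = -3c_1e^(-5t) + 2c_2e^(t), y(t) = 2c_1e^(-5t) - c_2e^(t)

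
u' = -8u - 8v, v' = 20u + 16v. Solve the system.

u(t) = C_1e^(4t)sin(4t) - C_1e^(4t)cos(4t) - C_2e^(4t)sin(4t) - C_2e^(4t)cos(4t), v(t) = -2C_1e^(4t)sin(4t) + C_1e^(4t)cos(4t) + C_2e^(4t)sin(4t) + 2C_2e^(4t)cos(4t)

Coefficient matrix A = [[-8, -8], [20, 16]].
Characteristic polynomial det(A - λI) = λ^2 - 8λ + 32 = 0.
Eigenvalues λ = 4 ± 4i (complex conjugate pair).
For λ=4+4i: an eigenvector is (-1,1) - i(1,-2) = (-1 - i, 1 + 2i).
A real fundamental pair from Re and Im of e^((4+4i)t)v: X_1 = e^(4t)(cos(4t)·(-1,1) + sin(4t)·(1,-2)), X_2 = e^(4t)(sin(4t)·(-1,1) - cos(4t)·(1,-2)).
General solution: C_1X_1 + C_2X_2.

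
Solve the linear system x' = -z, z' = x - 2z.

Coefficient matrix A = [[0, -1], [1, -2]].
Characteristic polynomial det(A - λI) = λ^2 + 2λ + 1 = 0.
Single eigenvalue λ = -1 with algebraic multiplicity 2.
Eigenvector v = (1,1); generalized eigenvector w with (A-λI)w=v is (-2,-3).
General solution: e^(-t)[K_1·v + K_2·(t·v + w)].

x(t) = K_1e^(-t) + K_2te^(-t) - 2K_2e^(-t), z(t) = K_1e^(-t) + K_2te^(-t) - 3K_2e^(-t)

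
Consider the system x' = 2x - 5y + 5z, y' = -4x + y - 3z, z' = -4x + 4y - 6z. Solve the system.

Coefficient matrix A = [[2, -5, 5], [-4, 1, -3], [-4, 4, -6]].
det(A - λI) = 0 gives eigenvalues λ = -2, -3, 2.
For λ=-2: eigenvector (0,1,1).
For λ=-3: eigenvector (1,1,0).
For λ=2: eigenvector (-1,1,1).
General solution: C_1e^(-2t)(0,1,1) + C_2e^(-3t)(1,1,0) + C_3e^(2t)(-1,1,1).

x(t) = C_2e^(-3t) - C_3e^(2t), y(t) = C_1e^(-2t) + C_2e^(-3t) + C_3e^(2t), z(t) = C_1e^(-2t) + C_3e^(2t)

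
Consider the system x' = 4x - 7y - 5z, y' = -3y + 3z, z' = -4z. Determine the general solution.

Coefficient matrix A = [[4, -7, -5], [0, -3, 3], [0, 0, -4]].
det(A - λI) = 0 gives eigenvalues λ = -4, -3, 4.
For λ=-4: eigenvector (-2,-3,1).
For λ=-3: eigenvector (1,1,0).
For λ=4: eigenvector (1,0,0).
General solution: K_1e^(-4t)(-2,-3,1) + K_2e^(-3t)(1,1,0) + K_3e^(4t)(1,0,0).

x(t) = -2K_1e^(-4t) + K_2e^(-3t) + K_3e^(4t), y(t) = -3K_1e^(-4t) + K_2e^(-3t), z(t) = K_1e^(-4t)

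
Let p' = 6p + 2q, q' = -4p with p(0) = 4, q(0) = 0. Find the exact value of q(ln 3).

A = [[6,2],[-4,0]]; eigenvalues λ = 4, 2.
Eigenvectors: (-1,1) for λ=4, (1,-2) for λ=2.
From the initial condition, c_1 = -8, c_2 = -4.
q(ln 3) = (-8)(3^4)(1) + (-4)(3^2)(-2) = -576.

-576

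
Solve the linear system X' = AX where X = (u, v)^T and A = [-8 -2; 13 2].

u(t) = -c_1e^(-3t)sin(t) - c_1e^(-3t)cos(t) - c_2e^(-3t)sin(t) + c_2e^(-3t)cos(t), v(t) = 2c_1e^(-3t)sin(t) + 3c_1e^(-3t)cos(t) + 3c_2e^(-3t)sin(t) - 2c_2e^(-3t)cos(t)

Coefficient matrix A = [[-8, -2], [13, 2]].
Characteristic polynomial det(A - λI) = λ^2 + 6λ + 10 = 0.
Eigenvalues λ = -3 ± i (complex conjugate pair).
For λ=-3+i: an eigenvector is (-1,3) - i(-1,2) = (-1 + i, 3 - 2i).
A real fundamental pair from Re and Im of e^((-3+i)t)v: X_1 = e^(-3t)(cos(t)·(-1,3) + sin(t)·(-1,2)), X_2 = e^(-3t)(sin(t)·(-1,3) - cos(t)·(-1,2)).
General solution: c_1X_1 + c_2X_2.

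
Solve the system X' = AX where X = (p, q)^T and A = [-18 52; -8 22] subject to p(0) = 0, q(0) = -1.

Coefficient matrix A = [[-18, 52], [-8, 22]].
Characteristic polynomial det(A - λI) = λ^2 - 4λ + 20 = 0.
Eigenvalues λ = 2 ± 4i (complex conjugate pair).
For λ=2+4i: an eigenvector is (2,1) - i(3,1) = (2 - 3i, 1 - i).
A real fundamental pair from Re and Im of e^((2+4i)t)v: X_1 = e^(2t)(cos(4t)·(2,1) + sin(4t)·(3,1)), X_2 = e^(2t)(sin(4t)·(2,1) - cos(4t)·(3,1)).
General solution: K_1X_1 + K_2X_2.
Applying p(0)=0, q(0)=-1 gives K_1=-3, K_2=-2.

p(t) = -13e^(2t)sin(4t), q(t) = -5e^(2t)sin(4t) - e^(2t)cos(4t)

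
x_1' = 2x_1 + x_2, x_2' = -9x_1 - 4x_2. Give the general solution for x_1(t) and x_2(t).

x_1(t) = -K_1e^(-t) - K_2te^(-t) - K_2e^(-t), x_2(t) = 3K_1e^(-t) + 3K_2te^(-t) + 2K_2e^(-t)

Coefficient matrix A = [[2, 1], [-9, -4]].
Characteristic polynomial det(A - λI) = λ^2 + 2λ + 1 = 0.
Single eigenvalue λ = -1 with algebraic multiplicity 2.
Eigenvector v = (-1,3); generalized eigenvector w with (A-λI)w=v is (-1,2).
General solution: e^(-t)[K_1·v + K_2·(t·v + w)].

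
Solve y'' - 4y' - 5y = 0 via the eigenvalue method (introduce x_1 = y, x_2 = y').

y(t) = c_1e^(-t) + c_2e^(5t)

Let x_1 = y, x_2 = y'. Then x_1' = x_2 and x_2' = 5x_1 + 4x_2.
A = [[0,1],[5,4]]; det(A-λI) = λ^2 - 4λ - 5.
Eigenvalues λ = -1, 5 with eigenvectors (1,-1), (1,5).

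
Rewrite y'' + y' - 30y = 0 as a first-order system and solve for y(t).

y(t) = c_1e^(5t) + c_2e^(-6t)

Let x_1 = y, x_2 = y'. Then x_1' = x_2 and x_2' = 30x_1 - x_2.
A = [[0,1],[30,-1]]; det(A-λI) = λ^2 + λ - 30.
Eigenvalues λ = 5, -6 with eigenvectors (1,5), (1,-6).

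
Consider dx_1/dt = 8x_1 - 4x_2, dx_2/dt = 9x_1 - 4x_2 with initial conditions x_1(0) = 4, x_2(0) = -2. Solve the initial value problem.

x_1(t) = 32te^(2t) + 4e^(2t), x_2(t) = 48te^(2t) - 2e^(2t)

Coefficient matrix A = [[8, -4], [9, -4]].
Characteristic polynomial det(A - λI) = λ^2 - 4λ + 4 = 0.
Single eigenvalue λ = 2 with algebraic multiplicity 2.
Eigenvector v = (-2,-3); generalized eigenvector w with (A-λI)w=v is (1,2).
General solution: e^(2t)[K_1·v + K_2·(t·v + w)].
Applying x_1(0)=4, x_2(0)=-2 gives K_1=-10, K_2=-16.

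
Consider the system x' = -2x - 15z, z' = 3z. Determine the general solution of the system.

x(t) = C_1e^(-2t) + 3C_2e^(3t), z(t) = -C_2e^(3t)

Coefficient matrix A = [[-2, -15], [0, 3]].
Characteristic polynomial det(A - λI) = λ^2 - λ - 6 = 0.
Eigenvalues λ = -2, 3.
For λ=-2: (A-λI) row 1 is [0, -15], so an eigenvector is (1, 0).
For λ=3: (A-λI) row 1 is [-5, -15], so an eigenvector is (3, -1).
General solution: C_1e^(-2t)(1,0) + C_2e^(3t)(3,-1).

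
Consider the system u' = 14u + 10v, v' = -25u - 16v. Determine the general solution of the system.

Coefficient matrix A = [[14, 10], [-25, -16]].
Characteristic polynomial det(A - λI) = λ^2 + 2λ + 26 = 0.
Eigenvalues λ = -1 ± 5i (complex conjugate pair).
For λ=-1+5i: an eigenvector is (1,-1) - i(1,-2) = (1 - i, -1 + 2i).
A real fundamental pair from Re and Im of e^((-1+5i)t)v: X_1 = e^(-t)(cos(5t)·(1,-1) + sin(5t)·(1,-2)), X_2 = e^(-t)(sin(5t)·(1,-1) - cos(5t)·(1,-2)).
General solution: C_1X_1 + C_2X_2.

u(t) = C_1e^(-t)sin(5t) + C_1e^(-t)cos(5t) + C_2e^(-t)sin(5t) - C_2e^(-t)cos(5t), v(t) = -2C_1e^(-t)sin(5t) - C_1e^(-t)cos(5t) - C_2e^(-t)sin(5t) + 2C_2e^(-t)cos(5t)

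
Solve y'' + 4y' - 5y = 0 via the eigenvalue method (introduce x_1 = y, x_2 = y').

Let x_1 = y, x_2 = y'. Then x_1' = x_2 and x_2' = 5x_1 - 4x_2.
A = [[0,1],[5,-4]]; det(A-λI) = λ^2 + 4λ - 5.
Eigenvalues λ = 1, -5 with eigenvectors (1,1), (1,-5).

y(t) = C_1e^(t) + C_2e^(-5t)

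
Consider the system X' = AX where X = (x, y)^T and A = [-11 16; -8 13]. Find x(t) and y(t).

Coefficient matrix A = [[-11, 16], [-8, 13]].
Characteristic polynomial det(A - λI) = λ^2 - 2λ - 15 = 0.
Eigenvalues λ = 5, -3.
For λ=5: (A-λI) row 1 is [-16, 16], so an eigenvector is (1, 1).
For λ=-3: (A-λI) row 1 is [-8, 16], so an eigenvector is (2, 1).
General solution: C_1e^(5t)(1,1) + C_2e^(-3t)(2,1).

x(t) = C_1e^(5t) + 2C_2e^(-3t), y(t) = C_1e^(5t) + C_2e^(-3t)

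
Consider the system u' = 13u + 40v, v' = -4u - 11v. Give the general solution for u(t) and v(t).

Coefficient matrix A = [[13, 40], [-4, -11]].
Characteristic polynomial det(A - λI) = λ^2 - 2λ + 17 = 0.
Eigenvalues λ = 1 ± 4i (complex conjugate pair).
For λ=1+4i: an eigenvector is (1,0) - i(3,-1) = (1 - 3i, 0 + i).
A real fundamental pair from Re and Im of e^((1+4i)t)v: X_1 = e^(t)(cos(4t)·(1,0) + sin(4t)·(3,-1)), X_2 = e^(t)(sin(4t)·(1,0) - cos(4t)·(3,-1)).
General solution: C_1X_1 + C_2X_2.

u(t) = 3C_1e^(t)sin(4t) + C_1e^(t)cos(4t) + C_2e^(t)sin(4t) - 3C_2e^(t)cos(4t), v(t) = -C_1e^(t)sin(4t) + C_2e^(t)cos(4t)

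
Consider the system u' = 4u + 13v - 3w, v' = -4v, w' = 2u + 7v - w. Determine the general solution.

u(t) = -2K_1e^(-4t) + 3K_2e^(2t) + K_3e^(t), v(t) = K_1e^(-4t), w(t) = -K_1e^(-4t) + 2K_2e^(2t) + K_3e^(t)

Coefficient matrix A = [[4, 13, -3], [0, -4, 0], [2, 7, -1]].
det(A - λI) = 0 gives eigenvalues λ = -4, 2, 1.
For λ=-4: eigenvector (-2,1,-1).
For λ=2: eigenvector (3,0,2).
For λ=1: eigenvector (1,0,1).
General solution: K_1e^(-4t)(-2,1,-1) + K_2e^(2t)(3,0,2) + K_3e^(t)(1,0,1).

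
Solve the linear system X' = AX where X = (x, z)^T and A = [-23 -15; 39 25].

Coefficient matrix A = [[-23, -15], [39, 25]].
Characteristic polynomial det(A - λI) = λ^2 - 2λ + 10 = 0.
Eigenvalues λ = 1 ± 3i (complex conjugate pair).
For λ=1+3i: an eigenvector is (-1,2) - i(-2,3) = (-1 + 2i, 2 - 3i).
A real fundamental pair from Re and Im of e^((1+3i)t)v: X_1 = e^(t)(cos(3t)·(-1,2) + sin(3t)·(-2,3)), X_2 = e^(t)(sin(3t)·(-1,2) - cos(3t)·(-2,3)).
General solution: K_1X_1 + K_2X_2.

x(t) = -2K_1e^(t)sin(3t) - K_1e^(t)cos(3t) - K_2e^(t)sin(3t) + 2K_2e^(t)cos(3t), z(t) = 3K_1e^(t)sin(3t) + 2K_1e^(t)cos(3t) + 2K_2e^(t)sin(3t) - 3K_2e^(t)cos(3t)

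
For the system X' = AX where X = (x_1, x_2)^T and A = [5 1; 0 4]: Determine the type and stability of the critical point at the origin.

unstable node

A = [[5,1],[0,4]]; det(A-λI) = λ^2 - 9λ + 20.
λ = 5, 4: both positive.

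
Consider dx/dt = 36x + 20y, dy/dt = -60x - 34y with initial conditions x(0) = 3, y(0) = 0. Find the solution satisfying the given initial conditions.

x(t) = 12e^(6t) - 9e^(-4t), y(t) = -18e^(6t) + 18e^(-4t)

Coefficient matrix A = [[36, 20], [-60, -34]].
Characteristic polynomial det(A - λI) = λ^2 - 2λ - 24 = 0.
Eigenvalues λ = 6, -4.
For λ=6: (A-λI) row 1 is [30, 20], so an eigenvector is (2, -3).
For λ=-4: (A-λI) row 1 is [40, 20], so an eigenvector is (1, -2).
General solution: c_1e^(6t)(2,-3) + c_2e^(-4t)(1,-2).
Applying x(0)=3, y(0)=0 gives c_1=6, c_2=-9.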